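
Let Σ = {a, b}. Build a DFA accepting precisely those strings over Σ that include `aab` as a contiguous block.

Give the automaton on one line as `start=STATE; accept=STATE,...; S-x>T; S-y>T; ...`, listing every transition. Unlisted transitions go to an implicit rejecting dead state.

start=q0; accept=q3; q0-a>q1; q0-b>q0; q1-a>q2; q1-b>q0; q2-a>q2; q2-b>q3; q3-a>q3; q3-b>q3

States q0..q2 record the length of the longest prefix of `aab` that matches the current input suffix. Reaching q3 means `aab` has been seen, and we stay there forever. Accept from q3.
        a   b  
>  q0   q1  q0 
   q1   q2  q0 
   q2   q2  q3 
 * q3   q3  q3 
(> = start, * = accepting)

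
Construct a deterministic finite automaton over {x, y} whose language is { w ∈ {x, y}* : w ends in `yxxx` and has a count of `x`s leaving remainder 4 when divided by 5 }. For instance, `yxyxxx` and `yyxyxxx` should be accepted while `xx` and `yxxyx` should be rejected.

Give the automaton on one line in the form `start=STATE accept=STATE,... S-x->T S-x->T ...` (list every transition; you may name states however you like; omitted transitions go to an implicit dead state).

start=q0 accept=q8 q0-x->q1 q0-y->q0 q1-x->q2 q1-y->q3 q2-x->q4 q2-y->q2 q3-x->q5 q3-y->q3 q4-x->q6 q4-y->q4 q5-x->q7 q5-y->q2 q6-x->q0 q6-y->q6 q7-x->q8 q7-y->q4 q8-x->q0 q8-y->q6

Build one automaton per condition and run them in lockstep. The first has 5 states tracking how much of the suffix `yxxx` has currently been matched; the second has 5 states tracking the count of `x`s modulo 5. A product state is a pair (one from each), accepting exactly when both do. Minimizing collapses redundant product states.
A 9-state machine:
        x   y  
>  q0   q1  q0 
   q1   q2  q3 
   q2   q4  q2 
   q3   q5  q3 
   q4   q6  q4 
   q5   q7  q2 
   q6   q0  q6 
   q7   q8  q4 
 * q8   q0  q6 
(> = start, * = accepting)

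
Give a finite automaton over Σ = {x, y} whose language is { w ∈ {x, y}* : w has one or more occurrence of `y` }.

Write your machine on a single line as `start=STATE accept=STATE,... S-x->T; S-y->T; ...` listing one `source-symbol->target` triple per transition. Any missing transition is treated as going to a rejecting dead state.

Count `y`s, saturating at 2: state q0 means no `y` yet, q1 means one `y` seen, q2 means more than one. Each `y` increments (capped at q2); other symbols loop. Accept from {q1, q2}.
With 3 states:
        x   y  
>  q0   q0  q1 
 * q1   q1  q2 
 * q2   q2  q2 
(> = start, * = accepting)

start=q0; accept=q1,q2; q0-x->q0; q0-y->q1; q1-x->q1; q1-y->q2; q2-x->q2; q2-y->q2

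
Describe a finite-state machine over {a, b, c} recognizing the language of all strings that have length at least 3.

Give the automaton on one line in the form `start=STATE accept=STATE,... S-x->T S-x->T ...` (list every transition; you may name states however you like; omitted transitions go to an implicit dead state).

start=q0 accept=q3,q4 q0-a->q1 q0-b->q1 q0-c->q1 q1-a->q2 q1-b->q2 q1-c->q2 q2-a->q3 q2-b->q3 q2-c->q3 q3-a->q4 q3-b->q4 q3-c->q4 q4-a->q4 q4-b->q4 q4-c->q4

Count input length up to 4: every symbol moves from q0 toward q4, which means 'more than 3' and absorbs. Accept from {q3, q4}.
A 5-state machine:
        a   b   c  
>  q0   q1  q1  q1 
   q1   q2  q2  q2 
   q2   q3  q3  q3 
 * q3   q4  q4  q4 
 * q4   q4  q4  q4 
(> = start, * = accepting)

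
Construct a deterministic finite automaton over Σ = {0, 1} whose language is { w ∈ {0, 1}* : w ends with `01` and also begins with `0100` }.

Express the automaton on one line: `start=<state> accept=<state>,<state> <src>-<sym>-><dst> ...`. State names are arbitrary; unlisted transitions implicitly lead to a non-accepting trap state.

start=q0 accept=q8 q0-0->q1 q0-1->q2 q1-0->q3 q1-1->q4 q2-0->q3 q2-1->q2 q3-0->q3 q3-1->q5 q4-0->q6 q4-1->q2 q5-0->q3 q5-1->q2 q6-0->q7 q6-1->q5 q7-0->q7 q7-1->q8 q8-0->q7 q8-1->q9 q9-0->q7 q9-1->q9

Build one automaton per condition and run them in lockstep. The first has 3 states tracking how much of the suffix `01` has currently been matched; the second has 6 states tracking whether the input so far still matches the prefix `0100`. A product state is a pair (one from each), accepting exactly when both do.
With 10 states:
        0   1  
>  q0   q1  q2 
   q1   q3  q4 
   q2   q3  q2 
   q3   q3  q5 
   q4   q6  q2 
   q5   q3  q2 
   q6   q7  q5 
   q7   q7  q8 
 * q8   q7  q9 
   q9   q7  q9 
(> = start, * = accepting)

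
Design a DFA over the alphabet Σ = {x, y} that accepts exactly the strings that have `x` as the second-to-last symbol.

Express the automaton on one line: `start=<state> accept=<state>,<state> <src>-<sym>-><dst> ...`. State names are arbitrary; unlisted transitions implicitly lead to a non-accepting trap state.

Because acceptance depends on a position counted from the end, the machine has to buffer the most recent 2 symbols. Make each state the string of the last up-to-2 symbols read; on input `x` shift the window left and append `x`. Accept when the buffered window has length 2 and begins with `x`.
        x   y  
>  q0   q1  q2 
   q1   q3  q4 
   q2   q5  q6 
 * q3   q3  q4 
 * q4   q5  q6 
   q5   q3  q4 
   q6   q5  q6 
(> = start, * = accepting)

start=q0 accept=q3,q4 q0-x->q1 q0-y->q2 q1-x->q3 q1-y->q4 q2-x->q5 q2-y->q6 q3-x->q3 q3-y->q4 q4-x->q5 q4-y->q6 q5-x->q3 q5-y->q4 q6-x->q5 q6-y->q6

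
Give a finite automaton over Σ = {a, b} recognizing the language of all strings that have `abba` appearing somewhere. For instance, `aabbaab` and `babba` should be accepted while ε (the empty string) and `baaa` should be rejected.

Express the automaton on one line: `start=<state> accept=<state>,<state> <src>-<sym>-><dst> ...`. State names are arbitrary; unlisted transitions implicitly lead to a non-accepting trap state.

States s0..s3 record the length of the longest prefix of `abba` that matches the current input suffix. Reaching s4 means `abba` has been seen, and we stay there forever. Accept from s4.
5 states suffice.
        a   b  
>  s0   s1  s0 
   s1   s1  s2 
   s2   s1  s3 
   s3   s4  s0 
 * s4   s4  s4 
(> = start, * = accepting)

start=s0 accept=s4 s0-a->s1 s0-b->s0 s1-a->s1 s1-b->s2 s2-a->s1 s2-b->s3 s3-a->s4 s3-b->s0 s4-a->s4 s4-b->s4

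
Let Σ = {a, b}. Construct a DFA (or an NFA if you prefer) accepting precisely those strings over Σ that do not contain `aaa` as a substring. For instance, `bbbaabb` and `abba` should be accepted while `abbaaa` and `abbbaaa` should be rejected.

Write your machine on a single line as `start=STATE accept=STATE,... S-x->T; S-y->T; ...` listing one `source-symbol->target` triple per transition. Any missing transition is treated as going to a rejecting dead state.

start=q0; accept=q0,q1,q2; q0-a->q1; q0-b->q0; q1-a->q2; q1-b->q0; q2-a->q3; q2-b->q0; q3-a->q3; q3-b->q3

Track partial matches of the forbidden pattern `aaa`. State q3 is a dead state reached once `aaa` has occurred; every other state accepts. q0 means no part of `aaa` is currently matched.
        a   b  
>* q0   q1  q0 
 * q1   q2  q0 
 * q2   q3  q0 
   q3   q3  q3 
(> = start, * = accepting)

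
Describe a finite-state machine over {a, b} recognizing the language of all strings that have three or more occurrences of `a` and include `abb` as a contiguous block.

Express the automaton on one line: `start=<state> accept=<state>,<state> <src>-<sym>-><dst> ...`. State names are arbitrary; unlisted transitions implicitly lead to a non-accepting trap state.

Run two small machines in parallel and take their product. The first has 5 states tracking the count of `a`s, saturating at 4; the second has 4 states tracking whether and how much of `abb` has been seen. A product state is a pair (one from each), accepting exactly when both do. Equivalent product states are then merged.
        a   b  
>  S0   S1  S0 
   S1   S2  S3 
   S2   S4  S5 
   S3   S2  S6 
   S4   S4  S7 
   S5   S4  S8 
   S6   S8  S6 
   S7   S4  S9 
   S8   S9  S8 
 * S9   S9  S9 
(> = start, * = accepting)

start=S0 accept=S9 S0-a->S1 S0-b->S0 S1-a->S2 S1-b->S3 S2-a->S4 S2-b->S5 S3-a->S2 S3-b->S6 S4-a->S4 S4-b->S7 S5-a->S4 S5-b->S8 S6-a->S8 S6-b->S6 S7-a->S4 S7-b->S9 S8-a->S9 S8-b->S8 S9-a->S9 S9-b->S9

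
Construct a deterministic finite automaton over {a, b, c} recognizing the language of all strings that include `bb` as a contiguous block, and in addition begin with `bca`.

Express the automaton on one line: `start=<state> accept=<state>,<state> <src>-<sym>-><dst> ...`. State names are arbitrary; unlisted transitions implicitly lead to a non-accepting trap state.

Handle the two conditions separately and then intersect. One (3 states) tracks whether and how much of `bb` has been seen; the other (5 states) tracks whether the input so far still matches the prefix `bca`. Each combined state is a pair, one component from each; accept when both components accept.
        a   b   c  
>  q0   q1  q2  q1 
   q1   q1  q3  q1 
   q2   q1  q4  q5 
   q3   q1  q4  q1 
   q4   q4  q4  q4 
   q5   q6  q3  q1 
   q6   q6  q7  q6 
   q7   q6  q8  q6 
 * q8   q8  q8  q8 
(> = start, * = accepting)

start=q0 accept=q8 q0-a->q1 q0-b->q2 q0-c->q1 q1-a->q1 q1-b->q3 q1-c->q1 q2-a->q1 q2-b->q4 q2-c->q5 q3-a->q1 q3-b->q4 q3-c->q1 q4-a->q4 q4-b->q4 q4-c->q4 q5-a->q6 q5-b->q3 q5-c->q1 q6-a->q6 q6-b->q7 q6-c->q6 q7-a->q6 q7-b->q8 q7-c->q6 q8-a->q8 q8-b->q8 q8-c->q8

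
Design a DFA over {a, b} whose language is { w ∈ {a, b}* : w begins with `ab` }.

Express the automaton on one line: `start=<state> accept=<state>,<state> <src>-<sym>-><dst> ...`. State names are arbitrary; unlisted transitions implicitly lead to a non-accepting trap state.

Check the first 2 symbols one by one: s0 through s1 record how many have matched `ab` so far; any wrong symbol goes to the dead state s3. After all 2 match we enter the accepting sink s2.
With 4 states:
        a   b  
>  s0   s1  s3 
   s1   s3  s2 
 * s2   s2  s2 
   s3   s3  s3 
(> = start, * = accepting)

start=s0 accept=s2 s0-a->s1 s0-b->s3 s1-a->s3 s1-b->s2 s2-a->s2 s2-b->s2 s3-a->s3 s3-b->s3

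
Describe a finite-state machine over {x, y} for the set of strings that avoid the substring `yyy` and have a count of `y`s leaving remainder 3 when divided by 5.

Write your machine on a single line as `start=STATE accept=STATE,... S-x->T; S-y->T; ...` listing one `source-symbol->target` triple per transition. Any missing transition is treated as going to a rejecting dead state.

Run two small machines in parallel and take their product. One (4 states) tracks partial matches of the forbidden pattern `yyy`; the other (5 states) tracks the count of `y`s modulo 5. Each combined state is a pair, one component from each; accept when both components accept. Minimizing collapses redundant product states.
With 16 states:
          x    y  
>  q0     q0   q1 
   q1     q2   q3 
   q2     q2   q4 
   q3     q5   q6 
   q4     q5   q7 
   q5     q5   q8 
   q6     q6   q6 
 * q7     q9   q6 
 * q8     q9  q10 
 * q9     q9  q11 
   q10   q12   q6 
   q11   q12  q13 
   q12   q12  q14 
   q13    q0   q6 
   q14    q0  q15 
   q15    q2   q6 
(> = start, * = accepting)

start=q0; accept=q7,q8,q9; q0-x->q0; q0-y->q1; q1-x->q2; q1-y->q3; q2-x->q2; q2-y->q4; q3-x->q5; q3-y->q6; q4-x->q5; q4-y->q7; q5-x->q5; q5-y->q8; q6-x->q6; q6-y->q6; q7-x->q9; q7-y->q6; q8-x->q9; q8-y->q10; q9-x->q9; q9-y->q11; q10-x->q12; q10-y->q6; q11-x->q12; q11-y->q13; q12-x->q12; q12-y->q14; q13-x->q0; q13-y->q6; q14-x->q0; q14-y->q15; q15-x->q2; q15-y->q6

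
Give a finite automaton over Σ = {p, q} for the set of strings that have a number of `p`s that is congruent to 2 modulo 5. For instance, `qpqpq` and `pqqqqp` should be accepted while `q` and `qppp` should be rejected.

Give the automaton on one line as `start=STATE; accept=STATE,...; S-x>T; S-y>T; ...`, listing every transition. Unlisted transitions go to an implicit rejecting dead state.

start=s0; accept=s2; s0-p>s1; s0-q>s0; s1-p>s2; s1-q>s1; s2-p>s3; s2-q>s2; s3-p>s4; s3-q>s3; s4-p>s0; s4-q>s4

Keep the running count of `p`s modulo 5: each `p` advances along the cycle s0 → s1 → s2 → s3 → s4 → s0 while other symbols loop. Accept at s2.
With 5 states:
        p   q  
>  s0   s1  s0 
   s1   s2  s1 
 * s2   s3  s2 
   s3   s4  s3 
   s4   s0  s4 
(> = start, * = accepting)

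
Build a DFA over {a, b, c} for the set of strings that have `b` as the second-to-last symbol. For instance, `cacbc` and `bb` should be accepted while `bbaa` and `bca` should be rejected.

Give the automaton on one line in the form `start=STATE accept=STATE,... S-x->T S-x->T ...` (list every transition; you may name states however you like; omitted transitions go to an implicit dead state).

start=s0 accept=s7,s8,s9 s0-a->s1 s0-b->s2 s0-c->s3 s1-a->s4 s1-b->s5 s1-c->s6 s2-a->s7 s2-b->s8 s2-c->s9 s3-a->s10 s3-b->s11 s3-c->s12 s4-a->s4 s4-b->s5 s4-c->s6 s5-a->s7 s5-b->s8 s5-c->s9 s6-a->s10 s6-b->s11 s6-c->s12 s7-a->s4 s7-b->s5 s7-c->s6 s8-a->s7 s8-b->s8 s8-c->s9 s9-a->s10 s9-b->s11 s9-c->s12 s10-a->s4 s10-b->s5 s10-c->s6 s11-a->s7 s11-b->s8 s11-c->s9 s12-a->s10 s12-b->s11 s12-c->s12

A DFA must remember the last 2 symbols (since which symbol is second-to-last isn't known until the input ends). Use one state per possible window of the last ≤2 symbols; accept from those whose window starts with `b`.
With 13 states:
          a    b    c  
>  s0     s1   s2   s3 
   s1     s4   s5   s6 
   s2     s7   s8   s9 
   s3    s10  s11  s12 
   s4     s4   s5   s6 
   s5     s7   s8   s9 
   s6    s10  s11  s12 
 * s7     s4   s5   s6 
 * s8     s7   s8   s9 
 * s9    s10  s11  s12 
   s10    s4   s5   s6 
   s11    s7   s8   s9 
   s12   s10  s11  s12 
(> = start, * = accepting)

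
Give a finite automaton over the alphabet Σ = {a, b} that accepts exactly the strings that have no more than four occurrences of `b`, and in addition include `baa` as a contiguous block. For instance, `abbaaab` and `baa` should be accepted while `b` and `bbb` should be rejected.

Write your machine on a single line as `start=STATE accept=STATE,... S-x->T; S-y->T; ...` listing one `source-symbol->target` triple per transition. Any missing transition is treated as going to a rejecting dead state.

start=s0; accept=s4,s7,s10,s13; s0-a->s0; s0-b->s1; s1-a->s2; s1-b->s3; s2-a->s4; s2-b->s3; s3-a->s5; s3-b->s6; s4-a->s4; s4-b->s7; s5-a->s7; s5-b->s6; s6-a->s8; s6-b->s9; s7-a->s7; s7-b->s10; s8-a->s10; s8-b->s9; s9-a->s11; s9-b->s12; s10-a->s10; s10-b->s13; s11-a->s13; s11-b->s12; s12-a->s12; s12-b->s12; s13-a->s13; s13-b->s12

Run two small machines in parallel and take their product. The first has 6 states tracking the count of `b`s, saturating at 5; the second has 4 states tracking whether and how much of `baa` has been seen. A product state is a pair (one from each), accepting exactly when both do. Minimizing collapses redundant product states.
          a    b  
>  s0     s0   s1 
   s1     s2   s3 
   s2     s4   s3 
   s3     s5   s6 
 * s4     s4   s7 
   s5     s7   s6 
   s6     s8   s9 
 * s7     s7  s10 
   s8    s10   s9 
   s9    s11  s12 
 * s10   s10  s13 
   s11   s13  s12 
   s12   s12  s12 
 * s13   s13  s12 
(> = start, * = accepting)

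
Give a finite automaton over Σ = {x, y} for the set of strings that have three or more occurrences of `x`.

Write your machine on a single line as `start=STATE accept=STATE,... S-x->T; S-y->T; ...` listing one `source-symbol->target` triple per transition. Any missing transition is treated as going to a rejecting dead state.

Only the number of `x`s matters, and only up to 4. Make a chain s0 → s1 → s2 → s3 → s4 advanced by each `x` (with s4 absorbing); every other symbol self-loops. The accepting set is {s3, s4}.
        x   y  
>  s0   s1  s0 
   s1   s2  s1 
   s2   s3  s2 
 * s3   s4  s3 
 * s4   s4  s4 
(> = start, * = accepting)

start=s0; accept=s3,s4; s0-x->s1; s0-y->s0; s1-x->s2; s1-y->s1; s2-x->s3; s2-y->s2; s3-x->s4; s3-y->s3; s4-x->s4; s4-y->s4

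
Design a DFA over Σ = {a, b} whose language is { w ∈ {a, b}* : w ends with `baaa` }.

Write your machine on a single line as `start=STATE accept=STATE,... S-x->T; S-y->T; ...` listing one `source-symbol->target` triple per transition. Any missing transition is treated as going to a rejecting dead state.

Remember how much of `baaa` the current input suffix matches. State q0 means no match yet; q1 means the last symbol is `b`; q2 means the last 2 symbols are `ba`; q3 means the last 3 symbols are `baa`; q4 means the last 4 symbols are `baaa`. Only q4 accepts. On a mismatch, fall back to the longest proper suffix that is still a prefix of `baaa`.
A 5-state machine:
        a   b  
>  q0   q0  q1 
   q1   q2  q1 
   q2   q3  q1 
   q3   q4  q1 
 * q4   q0  q1 
(> = start, * = accepting)

start=q0; accept=q4; q0-a->q0; q0-b->q1; q1-a->q2; q1-b->q1; q2-a->q3; q2-b->q1; q3-a->q4; q3-b->q1; q4-a->q0; q4-b->q1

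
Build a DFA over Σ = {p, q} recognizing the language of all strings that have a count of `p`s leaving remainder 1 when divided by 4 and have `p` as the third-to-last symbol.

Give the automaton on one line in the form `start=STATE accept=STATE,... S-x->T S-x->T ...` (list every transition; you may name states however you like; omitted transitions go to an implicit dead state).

start=S0 accept=S5,S9,S12,S13 S0-p->S1 S0-q->S0 S1-p->S2 S1-q->S3 S2-p->S4 S2-q->S2 S3-p->S2 S3-q->S5 S4-p->S6 S4-q->S7 S5-p->S2 S5-q->S8 S6-p->S9 S6-q->S10 S7-p->S11 S7-q->S7 S8-p->S2 S8-q->S8 S9-p->S2 S9-q->S12 S10-p->S13 S10-q->S0 S11-p->S14 S11-q->S10 S12-p->S2 S12-q->S5 S13-p->S2 S13-q->S3 S14-p->S2 S14-q->S12

Handle the two conditions separately and then intersect. One (4 states) tracks the count of `p`s modulo 4; the other (15 states) tracks the last 3 symbols read. Each combined state is a pair, one component from each; accept when both components accept. Equivalent product states are then merged.
A 15-state machine:
          p    q  
>  S0     S1   S0 
   S1     S2   S3 
   S2     S4   S2 
   S3     S2   S5 
   S4     S6   S7 
 * S5     S2   S8 
   S6     S9  S10 
   S7    S11   S7 
   S8     S2   S8 
 * S9     S2  S12 
   S10   S13   S0 
   S11   S14  S10 
 * S12    S2   S5 
 * S13    S2   S3 
   S14    S2  S12 
(> = start, * = accepting)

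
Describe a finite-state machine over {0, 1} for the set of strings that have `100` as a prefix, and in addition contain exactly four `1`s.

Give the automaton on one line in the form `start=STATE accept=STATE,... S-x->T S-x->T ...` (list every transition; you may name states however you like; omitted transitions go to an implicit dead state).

Handle the two conditions separately and then intersect. One (5 states) tracks whether the input so far still matches the prefix `100`; the other (6 states) tracks the count of `1`s, saturating at 5. Each combined state is a pair, one component from each; accept when both components accept. Minimizing collapses redundant product states.
       0  1 
>  A   B  C 
   B   B  B 
   C   D  B 
   D   E  B 
   E   E  F 
   F   F  G 
   G   G  H 
 * H   H  B 
(> = start, * = accepting)

start=A accept=H A-0->B A-1->C B-0->B B-1->B C-0->D C-1->B D-0->E D-1->B E-0->E E-1->F F-0->F F-1->G G-0->G G-1->H H-0->H H-1->B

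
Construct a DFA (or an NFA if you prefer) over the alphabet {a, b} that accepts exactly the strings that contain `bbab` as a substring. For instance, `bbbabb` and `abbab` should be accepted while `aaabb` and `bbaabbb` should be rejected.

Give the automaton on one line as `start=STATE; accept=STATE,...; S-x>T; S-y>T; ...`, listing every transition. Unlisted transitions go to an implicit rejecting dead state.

start=q0; accept=q4; q0-a>q0; q0-b>q1; q1-a>q0; q1-b>q2; q2-a>q3; q2-b>q2; q3-a>q0; q3-b>q4; q4-a>q4; q4-b>q4

Track how much of `bbab` has been matched so far: state q0 is no progress, q4 is the absorbing accept state reached once `bbab` has occurred. Intermediate states record partial matches; on a mismatch, fall back to the longest reusable overlap.
        a   b  
>  q0   q0  q1 
   q1   q0  q2 
   q2   q3  q2 
   q3   q0  q4 
 * q4   q4  q4 
(> = start, * = accepting)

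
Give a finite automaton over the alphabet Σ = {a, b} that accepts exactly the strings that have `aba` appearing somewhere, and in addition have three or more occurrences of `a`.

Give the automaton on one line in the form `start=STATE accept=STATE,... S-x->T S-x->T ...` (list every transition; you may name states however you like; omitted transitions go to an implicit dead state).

Handle the two conditions separately and then intersect. One (4 states) tracks whether and how much of `aba` has been seen; the other (5 states) tracks the count of `a`s, saturating at 4. Each combined state is a pair, one component from each; accept when both components accept. Equivalent product states are then merged.
With 8 states:
        a   b  
>  s0   s1  s0 
   s1   s2  s3 
   s2   s2  s4 
   s3   s5  s6 
   s4   s7  s6 
   s5   s7  s5 
   s6   s2  s6 
 * s7   s7  s7 
(> = start, * = accepting)

start=s0 accept=s7 s0-a->s1 s0-b->s0 s1-a->s2 s1-b->s3 s2-a->s2 s2-b->s4 s3-a->s5 s3-b->s6 s4-a->s7 s4-b->s6 s5-a->s7 s5-b->s5 s6-a->s2 s6-b->s6 s7-a->s7 s7-b->s7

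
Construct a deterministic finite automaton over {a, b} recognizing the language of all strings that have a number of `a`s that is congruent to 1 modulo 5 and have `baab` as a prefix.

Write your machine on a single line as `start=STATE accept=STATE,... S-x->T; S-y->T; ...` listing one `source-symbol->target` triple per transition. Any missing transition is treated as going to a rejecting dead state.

Run two small machines in parallel and take their product. The first has 5 states tracking the count of `a`s modulo 5; the second has 6 states tracking whether the input so far still matches the prefix `baab`. A product state is a pair (one from each), accepting exactly when both do. After merging equivalent states the machine shrinks.
With 10 states:
        a   b  
>  s0   s1  s2 
   s1   s1  s1 
   s2   s3  s1 
   s3   s4  s1 
   s4   s1  s5 
   s5   s6  s5 
   s6   s7  s6 
   s7   s8  s7 
   s8   s9  s8 
 * s9   s5  s9 
(> = start, * = accepting)

start=s0; accept=s9; s0-a->s1; s0-b->s2; s1-a->s1; s1-b->s1; s2-a->s3; s2-b->s1; s3-a->s4; s3-b->s1; s4-a->s1; s4-b->s5; s5-a->s6; s5-b->s5; s6-a->s7; s6-b->s6; s7-a->s8; s7-b->s7; s8-a->s9; s8-b->s8; s9-a->s5; s9-b->s9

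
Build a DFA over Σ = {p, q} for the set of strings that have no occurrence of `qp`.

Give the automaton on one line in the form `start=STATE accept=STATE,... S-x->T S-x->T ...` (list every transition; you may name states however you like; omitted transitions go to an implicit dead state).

Track partial matches of the forbidden pattern `qp`. State S2 is a dead state reached once `qp` has occurred; every other state accepts. S0 means no part of `qp` is currently matched.
With 3 states:
        p   q  
>* S0   S0  S1 
 * S1   S2  S1 
   S2   S2  S2 
(> = start, * = accepting)

start=S0 accept=S0,S1 S0-p->S0 S0-q->S1 S1-p->S2 S1-q->S1 S2-p->S2 S2-q->S2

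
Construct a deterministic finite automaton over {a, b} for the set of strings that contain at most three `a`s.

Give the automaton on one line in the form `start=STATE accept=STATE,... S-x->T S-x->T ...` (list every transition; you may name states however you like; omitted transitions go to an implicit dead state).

Only the number of `a`s matters, and only up to 4. Make a chain s0 → s1 → s2 → s3 → s4 advanced by each `a` (with s4 absorbing); every other symbol self-loops. The accepting set is {s0, s1, s2, s3}.
With 5 states:
        a   b  
>* s0   s1  s0 
 * s1   s2  s1 
 * s2   s3  s2 
 * s3   s4  s3 
   s4   s4  s4 
(> = start, * = accepting)

start=s0 accept=s0,s1,s2,s3 s0-a->s1 s0-b->s0 s1-a->s2 s1-b->s1 s2-a->s3 s2-b->s2 s3-a->s4 s3-b->s3 s4-a->s4 s4-b->s4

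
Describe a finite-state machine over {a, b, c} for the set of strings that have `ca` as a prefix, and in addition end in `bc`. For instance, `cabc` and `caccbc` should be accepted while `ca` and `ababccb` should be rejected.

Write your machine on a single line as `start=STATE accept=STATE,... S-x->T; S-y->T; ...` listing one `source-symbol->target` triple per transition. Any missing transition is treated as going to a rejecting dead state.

Build one automaton per condition and run them in lockstep. The first has 4 states tracking whether the input so far still matches the prefix `ca`; the second has 3 states tracking how much of the suffix `bc` has currently been matched. A product state is a pair (one from each), accepting exactly when both do. Minimizing collapses redundant product states.
        a   b   c  
>  q0   q1  q1  q2 
   q1   q1  q1  q1 
   q2   q3  q1  q1 
   q3   q3  q4  q3 
   q4   q3  q4  q5 
 * q5   q3  q4  q3 
(> = start, * = accepting)

start=q0; accept=q5; q0-a->q1; q0-b->q1; q0-c->q2; q1-a->q1; q1-b->q1; q1-c->q1; q2-a->q3; q2-b->q1; q2-c->q1; q3-a->q3; q3-b->q4; q3-c->q3; q4-a->q3; q4-b->q4; q4-c->q5; q5-a->q3; q5-b->q4; q5-c->q3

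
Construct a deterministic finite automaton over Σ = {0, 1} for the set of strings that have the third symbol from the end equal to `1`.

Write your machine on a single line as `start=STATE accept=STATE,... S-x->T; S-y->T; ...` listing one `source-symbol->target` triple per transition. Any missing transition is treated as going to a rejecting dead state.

A DFA must remember the last 3 symbols (since which symbol is third-to-last isn't known until the input ends). Use one state per possible window of the last ≤3 symbols; accept from those whose window starts with `1`.
A 15-state machine:
          0    1  
>  S0     S1   S2 
   S1     S3   S4 
   S2     S5   S6 
   S3     S7   S8 
   S4     S9  S10 
   S5    S11  S12 
   S6    S13  S14 
   S7     S7   S8 
   S8     S9  S10 
   S9    S11  S12 
   S10   S13  S14 
 * S11    S7   S8 
 * S12    S9  S10 
 * S13   S11  S12 
 * S14   S13  S14 
(> = start, * = accepting)

start=S0; accept=S11,S12,S13,S14; S0-0->S1; S0-1->S2; S1-0->S3; S1-1->S4; S2-0->S5; S2-1->S6; S3-0->S7; S3-1->S8; S4-0->S9; S4-1->S10; S5-0->S11; S5-1->S12; S6-0->S13; S6-1->S14; S7-0->S7; S7-1->S8; S8-0->S9; S8-1->S10; S9-0->S11; S9-1->S12; S10-0->S13; S10-1->S14; S11-0->S7; S11-1->S8; S12-0->S9; S12-1->S10; S13-0->S11; S13-1->S12; S14-0->S13; S14-1->S14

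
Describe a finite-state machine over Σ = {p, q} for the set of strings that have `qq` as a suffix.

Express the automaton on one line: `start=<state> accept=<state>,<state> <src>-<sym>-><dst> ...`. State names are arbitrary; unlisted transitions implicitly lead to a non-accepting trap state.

start=s0 accept=s2 s0-p->s0 s0-q->s1 s1-p->s0 s1-q->s2 s2-p->s0 s2-q->s2

Remember how much of `qq` the current input suffix matches. State s0 means no match yet; s1 means the last symbol is `q`; s2 means the last 2 symbols are `qq`. Only s2 accepts. On a mismatch, fall back to the longest proper suffix that is still a prefix of `qq`.
        p   q  
>  s0   s0  s1 
   s1   s0  s2 
 * s2   s0  s2 
(> = start, * = accepting)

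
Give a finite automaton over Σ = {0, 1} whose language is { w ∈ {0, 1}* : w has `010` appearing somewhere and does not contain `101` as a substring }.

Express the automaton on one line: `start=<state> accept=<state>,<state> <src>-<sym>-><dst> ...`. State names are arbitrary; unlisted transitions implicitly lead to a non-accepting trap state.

start=S0 accept=S5,S7,S10 S0-0->S1 S0-1->S2 S1-0->S1 S1-1->S3 S2-0->S4 S2-1->S2 S3-0->S5 S3-1->S2 S4-0->S1 S4-1->S6 S5-0->S7 S5-1->S8 S6-0->S8 S6-1->S9 S7-0->S7 S7-1->S10 S8-0->S8 S8-1->S8 S9-0->S11 S9-1->S9 S10-0->S5 S10-1->S10 S11-0->S11 S11-1->S6

Build one automaton per condition and run them in lockstep. One (4 states) tracks whether and how much of `010` has been seen; the other (4 states) tracks partial matches of the forbidden pattern `101`. Each combined state is a pair, one component from each; accept when both components accept.
12 states suffice.
          0    1  
>  S0     S1   S2 
   S1     S1   S3 
   S2     S4   S2 
   S3     S5   S2 
   S4     S1   S6 
 * S5     S7   S8 
   S6     S8   S9 
 * S7     S7  S10 
   S8     S8   S8 
   S9    S11   S9 
 * S10    S5  S10 
   S11   S11   S6 
(> = start, * = accepting)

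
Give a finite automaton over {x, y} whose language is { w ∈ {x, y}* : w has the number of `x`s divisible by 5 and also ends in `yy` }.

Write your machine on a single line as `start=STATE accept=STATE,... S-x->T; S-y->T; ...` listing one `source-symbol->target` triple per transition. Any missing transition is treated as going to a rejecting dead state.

start=q0; accept=q5; q0-x->q1; q0-y->q2; q1-x->q3; q1-y->q4; q2-x->q1; q2-y->q5; q3-x->q6; q3-y->q7; q4-x->q3; q4-y->q8; q5-x->q1; q5-y->q5; q6-x->q9; q6-y->q10; q7-x->q6; q7-y->q11; q8-x->q3; q8-y->q8; q9-x->q0; q9-y->q12; q10-x->q9; q10-y->q13; q11-x->q6; q11-y->q11; q12-x->q0; q12-y->q14; q13-x->q9; q13-y->q13; q14-x->q0; q14-y->q14

Run two small machines in parallel and take their product. The first has 5 states tracking the count of `x`s modulo 5; the second has 3 states tracking how much of the suffix `yy` has currently been matched. A product state is a pair (one from each), accepting exactly when both do.
          x    y  
>  q0     q1   q2 
   q1     q3   q4 
   q2     q1   q5 
   q3     q6   q7 
   q4     q3   q8 
 * q5     q1   q5 
   q6     q9  q10 
   q7     q6  q11 
   q8     q3   q8 
   q9     q0  q12 
   q10    q9  q13 
   q11    q6  q11 
   q12    q0  q14 
   q13    q9  q13 
   q14    q0  q14 
(> = start, * = accepting)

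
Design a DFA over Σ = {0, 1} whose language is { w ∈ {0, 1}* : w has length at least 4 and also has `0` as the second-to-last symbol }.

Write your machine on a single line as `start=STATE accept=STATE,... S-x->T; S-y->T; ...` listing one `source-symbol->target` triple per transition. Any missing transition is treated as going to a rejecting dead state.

Run two small machines in parallel and take their product. One (6 states) tracks the input length, saturating at 5; the other (7 states) tracks the last 2 symbols read. Each combined state is a pair, one component from each; accept when both components accept. Minimizing collapses redundant product states.
6 states suffice.
        0   1  
>  s0   s1  s1 
   s1   s2  s2 
   s2   s3  s2 
   s3   s4  s5 
 * s4   s4  s5 
 * s5   s3  s2 
(> = start, * = accepting)

start=s0; accept=s4,s5; s0-0->s1; s0-1->s1; s1-0->s2; s1-1->s2; s2-0->s3; s2-1->s2; s3-0->s4; s3-1->s5; s4-0->s4; s4-1->s5; s5-0->s3; s5-1->s2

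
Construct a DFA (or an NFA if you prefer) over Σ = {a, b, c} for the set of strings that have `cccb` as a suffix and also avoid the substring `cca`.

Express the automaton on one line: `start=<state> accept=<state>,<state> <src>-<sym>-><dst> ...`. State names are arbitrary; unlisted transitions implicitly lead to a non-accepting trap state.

Handle the two conditions separately and then intersect. One (5 states) tracks how much of the suffix `cccb` has currently been matched; the other (4 states) tracks partial matches of the forbidden pattern `cca`. Each combined state is a pair, one component from each; accept when both components accept. After merging equivalent states the machine shrinks.
With 6 states:
        a   b   c  
>  q0   q0  q0  q1 
   q1   q0  q0  q2 
   q2   q3  q0  q4 
   q3   q3  q3  q3 
   q4   q3  q5  q4 
 * q5   q0  q0  q1 
(> = start, * = accepting)

start=q0 accept=q5 q0-a->q0 q0-b->q0 q0-c->q1 q1-a->q0 q1-b->q0 q1-c->q2 q2-a->q3 q2-b->q0 q2-c->q4 q3-a->q3 q3-b->q3 q3-c->q3 q4-a->q3 q4-b->q5 q4-c->q4 q5-a->q0 q5-b->q0 q5-c->q1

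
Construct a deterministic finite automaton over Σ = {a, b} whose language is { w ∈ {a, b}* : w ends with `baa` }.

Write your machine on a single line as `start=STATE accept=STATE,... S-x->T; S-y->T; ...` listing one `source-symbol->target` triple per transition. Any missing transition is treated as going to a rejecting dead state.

start=q0; accept=q3; q0-a->q0; q0-b->q1; q1-a->q2; q1-b->q1; q2-a->q3; q2-b->q1; q3-a->q0; q3-b->q1

Let each state record the length of the longest suffix of the input read so far that is also a prefix of `baa`. q1 means the last symbol is `b`; q2 means the last 2 symbols are `ba`; q3 means the last 3 symbols are `baa`. Accept only at q3, where the string currently ends in `baa`.
4 states suffice.
        a   b  
>  q0   q0  q1 
   q1   q2  q1 
   q2   q3  q1 
 * q3   q0  q1 
(> = start, * = accepting)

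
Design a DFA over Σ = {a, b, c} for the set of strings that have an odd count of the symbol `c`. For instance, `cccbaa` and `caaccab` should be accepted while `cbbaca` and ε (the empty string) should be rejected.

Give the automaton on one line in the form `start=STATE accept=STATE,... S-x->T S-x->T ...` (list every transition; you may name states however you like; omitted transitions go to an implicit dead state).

start=q0 accept=q1 q0-a->q0 q0-b->q0 q0-c->q1 q1-a->q1 q1-b->q1 q1-c->q0

Keep the running count of `c`s modulo 2: each `c` advances along the cycle q0 → q1 → q0 while other symbols loop. Accept at q1.
        a   b   c  
>  q0   q0  q0  q1 
 * q1   q1  q1  q0 
(> = start, * = accepting)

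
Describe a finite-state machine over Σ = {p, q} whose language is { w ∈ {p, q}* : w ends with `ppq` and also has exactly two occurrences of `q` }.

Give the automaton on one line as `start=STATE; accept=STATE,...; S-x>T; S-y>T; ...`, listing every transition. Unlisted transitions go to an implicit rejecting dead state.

start=S0; accept=S5; S0-p>S0; S0-q>S1; S1-p>S2; S1-q>S3; S2-p>S4; S2-q>S3; S3-p>S3; S3-q>S3; S4-p>S4; S4-q>S5; S5-p>S3; S5-q>S3

Handle the two conditions separately and then intersect. One (4 states) tracks how much of the suffix `ppq` has currently been matched; the other (4 states) tracks the count of `q`s, saturating at 3. Each combined state is a pair, one component from each; accept when both components accept. Equivalent product states are then merged.
6 states suffice.
        p   q  
>  S0   S0  S1 
   S1   S2  S3 
   S2   S4  S3 
   S3   S3  S3 
   S4   S4  S5 
 * S5   S3  S3 
(> = start, * = accepting)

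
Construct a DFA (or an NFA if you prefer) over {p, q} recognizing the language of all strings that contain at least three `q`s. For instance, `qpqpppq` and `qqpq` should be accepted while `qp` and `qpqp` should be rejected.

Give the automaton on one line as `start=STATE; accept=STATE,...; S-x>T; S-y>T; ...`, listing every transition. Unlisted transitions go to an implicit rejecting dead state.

start=S0; accept=S3,S4; S0-p>S0; S0-q>S1; S1-p>S1; S1-q>S2; S2-p>S2; S2-q>S3; S3-p>S3; S3-q>S4; S4-p>S4; S4-q>S4

Only the number of `q`s matters, and only up to 4. Make a chain S0 → S1 → S2 → S3 → S4 advanced by each `q` (with S4 absorbing); every other symbol self-loops. The accepting set is {S3, S4}.
5 states suffice.
        p   q  
>  S0   S0  S1 
   S1   S1  S2 
   S2   S2  S3 
 * S3   S3  S4 
 * S4   S4  S4 
(> = start, * = accepting)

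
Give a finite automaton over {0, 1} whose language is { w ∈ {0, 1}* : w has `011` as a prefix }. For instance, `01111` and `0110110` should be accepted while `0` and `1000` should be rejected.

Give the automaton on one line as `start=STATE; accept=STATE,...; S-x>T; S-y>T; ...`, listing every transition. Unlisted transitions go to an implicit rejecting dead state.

Check the first 3 symbols one by one: s0 through s2 record how many have matched `011` so far; any wrong symbol goes to the dead state s4. After all 3 match we enter the accepting sink s3.
        0   1  
>  s0   s1  s4 
   s1   s4  s2 
   s2   s4  s3 
 * s3   s3  s3 
   s4   s4  s4 
(> = start, * = accepting)

start=s0; accept=s3; s0-0>s1; s0-1>s4; s1-0>s4; s1-1>s2; s2-0>s4; s2-1>s3; s3-0>s3; s3-1>s3; s4-0>s4; s4-1>s4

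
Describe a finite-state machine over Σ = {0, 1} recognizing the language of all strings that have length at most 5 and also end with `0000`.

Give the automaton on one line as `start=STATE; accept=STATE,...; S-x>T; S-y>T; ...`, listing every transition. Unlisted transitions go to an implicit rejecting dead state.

start=s0; accept=s8,s10; s0-0>s1; s0-1>s2; s1-0>s3; s1-1>s4; s2-0>s5; s2-1>s4; s3-0>s6; s3-1>s4; s4-0>s4; s4-1>s4; s5-0>s7; s5-1>s4; s6-0>s8; s6-1>s4; s7-0>s9; s7-1>s4; s8-0>s10; s8-1>s4; s9-0>s10; s9-1>s4; s10-0>s4; s10-1>s4

Run two small machines in parallel and take their product. The first has 7 states tracking the input length, saturating at 6; the second has 5 states tracking how much of the suffix `0000` has currently been matched. A product state is a pair (one from each), accepting exactly when both do. After merging equivalent states the machine shrinks.
With 11 states:
          0    1  
>  s0     s1   s2 
   s1     s3   s4 
   s2     s5   s4 
   s3     s6   s4 
   s4     s4   s4 
   s5     s7   s4 
   s6     s8   s4 
   s7     s9   s4 
 * s8    s10   s4 
   s9    s10   s4 
 * s10    s4   s4 
(> = start, * = accepting)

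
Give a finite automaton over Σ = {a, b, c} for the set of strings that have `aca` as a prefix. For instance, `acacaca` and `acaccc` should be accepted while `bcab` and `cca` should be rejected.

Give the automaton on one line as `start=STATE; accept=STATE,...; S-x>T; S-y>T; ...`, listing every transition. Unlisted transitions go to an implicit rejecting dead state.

Check the first 3 symbols one by one: S0 through S2 record how many have matched `aca` so far; any wrong symbol goes to the dead state S4. After all 3 match we enter the accepting sink S3.
A 5-state machine:
        a   b   c  
>  S0   S1  S4  S4 
   S1   S4  S4  S2 
   S2   S3  S4  S4 
 * S3   S3  S3  S3 
   S4   S4  S4  S4 
(> = start, * = accepting)

start=S0; accept=S3; S0-a>S1; S0-b>S4; S0-c>S4; S1-a>S4; S1-b>S4; S1-c>S2; S2-a>S3; S2-b>S4; S2-c>S4; S3-a>S3; S3-b>S3; S3-c>S3; S4-a>S4; S4-b>S4; S4-c>S4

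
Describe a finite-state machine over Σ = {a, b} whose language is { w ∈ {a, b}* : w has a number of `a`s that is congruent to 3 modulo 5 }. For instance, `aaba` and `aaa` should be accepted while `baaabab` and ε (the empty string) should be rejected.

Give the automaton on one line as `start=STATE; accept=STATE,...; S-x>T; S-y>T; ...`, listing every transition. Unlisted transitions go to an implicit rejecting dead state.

Keep the running count of `a`s modulo 5: each `a` advances along the cycle S0 → S1 → S2 → S3 → S4 → S0 while other symbols loop. Accept at S3.
        a   b  
>  S0   S1  S0 
   S1   S2  S1 
   S2   S3  S2 
 * S3   S4  S3 
   S4   S0  S4 
(> = start, * = accepting)

start=S0; accept=S3; S0-a>S1; S0-b>S0; S1-a>S2; S1-b>S1; S2-a>S3; S2-b>S2; S3-a>S4; S3-b>S3; S4-a>S0; S4-b>S4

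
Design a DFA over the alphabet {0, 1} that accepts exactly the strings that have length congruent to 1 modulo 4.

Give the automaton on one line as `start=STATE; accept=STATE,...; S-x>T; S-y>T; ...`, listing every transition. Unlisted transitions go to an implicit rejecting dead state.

start=s0; accept=s1; s0-0>s1; s0-1>s1; s1-0>s2; s1-1>s2; s2-0>s3; s2-1>s3; s3-0>s0; s3-1>s0

Only the length mod 4 matters, so use a 4-cycle: from any state, every input symbol moves to the next state, wrapping s3 back to s0. Mark s1 accepting.
A 4-state machine:
        0   1  
>  s0   s1  s1 
 * s1   s2  s2 
   s2   s3  s3 
   s3   s0  s0 
(> = start, * = accepting)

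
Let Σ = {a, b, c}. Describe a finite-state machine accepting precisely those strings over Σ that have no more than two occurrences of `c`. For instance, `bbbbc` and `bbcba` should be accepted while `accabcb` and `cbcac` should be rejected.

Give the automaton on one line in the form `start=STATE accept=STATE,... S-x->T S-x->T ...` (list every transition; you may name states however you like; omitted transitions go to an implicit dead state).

Only the number of `c`s matters, and only up to 3. Make a chain S0 → S1 → S2 → S3 advanced by each `c` (with S3 absorbing); every other symbol self-loops. The accepting set is {S0, S1, S2}.
4 states suffice.
        a   b   c  
>* S0   S0  S0  S1 
 * S1   S1  S1  S2 
 * S2   S2  S2  S3 
   S3   S3  S3  S3 
(> = start, * = accepting)

start=S0 accept=S0,S1,S2 S0-a->S0 S0-b->S0 S0-c->S1 S1-a->S1 S1-b->S1 S1-c->S2 S2-a->S2 S2-b->S2 S2-c->S3 S3-a->S3 S3-b->S3 S3-c->S3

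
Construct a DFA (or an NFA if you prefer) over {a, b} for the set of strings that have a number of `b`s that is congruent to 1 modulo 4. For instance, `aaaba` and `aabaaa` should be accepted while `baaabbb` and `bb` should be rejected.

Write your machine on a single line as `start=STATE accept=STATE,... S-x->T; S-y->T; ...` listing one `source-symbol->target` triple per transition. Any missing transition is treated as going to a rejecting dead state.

The only thing that matters is how many `b`s have appeared, reduced mod 4. Use one state per residue: S0 for 0, …, S3 for 3. Reading `b` moves to the next residue; anything else stays put. S1 is accepting.
        a   b  
>  S0   S0  S1 
 * S1   S1  S2 
   S2   S2  S3 
   S3   S3  S0 
(> = start, * = accepting)

start=S0; accept=S1; S0-a->S0; S0-b->S1; S1-a->S1; S1-b->S2; S2-a->S2; S2-b->S3; S3-a->S3; S3-b->S0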